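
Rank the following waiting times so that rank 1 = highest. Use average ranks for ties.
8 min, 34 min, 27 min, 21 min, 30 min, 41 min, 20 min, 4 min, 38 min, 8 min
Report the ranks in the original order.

8.5, 3, 5, 6, 4, 1, 7, 10, 2, 8.5

Sorted (descending): 41, 38, 34, 30, 27, 21, 20, 8, 8, 4
The 2 values of 8 occupy positions 8–9 → average rank (8+9)/2 = 8.5.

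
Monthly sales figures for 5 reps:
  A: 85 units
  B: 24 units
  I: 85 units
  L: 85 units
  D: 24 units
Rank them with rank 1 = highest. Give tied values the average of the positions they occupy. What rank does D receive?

Sorted (descending): 85, 85, 85, 24, 24
The 3 values of 85 occupy positions 1–3 → average rank 2.
The 2 values of 24 occupy positions 4–5 → average rank (4+5)/2 = 4.5.
D has value 24 units → rank 4.5.

4.5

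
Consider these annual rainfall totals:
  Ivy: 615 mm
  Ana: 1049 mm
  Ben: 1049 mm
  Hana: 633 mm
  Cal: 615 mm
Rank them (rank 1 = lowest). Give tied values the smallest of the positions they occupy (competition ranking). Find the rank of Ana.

4

Sorted (ascending): 615, 615, 633, 1049, 1049
The 2 values of 615 occupy positions 1–2 → each gets rank 1.
The 2 values of 1049 occupy positions 4–5 → each gets rank 4.
Ana has value 1049 mm → rank 4.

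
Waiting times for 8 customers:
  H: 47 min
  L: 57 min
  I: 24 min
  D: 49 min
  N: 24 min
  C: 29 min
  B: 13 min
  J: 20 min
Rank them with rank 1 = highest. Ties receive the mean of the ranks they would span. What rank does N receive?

5.5

Sorted (descending): 57, 49, 47, 29, 24, 24, 20, 13
The 2 values of 24 occupy positions 5–6 → average rank (5+6)/2 = 5.5.
N has value 24 min → rank 5.5.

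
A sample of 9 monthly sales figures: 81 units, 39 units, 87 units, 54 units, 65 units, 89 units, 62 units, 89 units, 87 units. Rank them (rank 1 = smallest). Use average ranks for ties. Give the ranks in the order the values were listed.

5, 1, 6.5, 2, 4, 8.5, 3, 8.5, 6.5

Sorted (ascending): 39, 54, 62, 65, 81, 87, 87, 89, 89
The 2 values of 87 occupy positions 6–7 → average rank (6+7)/2 = 6.5.
The 2 values of 89 occupy positions 8–9 → average rank (8+9)/2 = 8.5.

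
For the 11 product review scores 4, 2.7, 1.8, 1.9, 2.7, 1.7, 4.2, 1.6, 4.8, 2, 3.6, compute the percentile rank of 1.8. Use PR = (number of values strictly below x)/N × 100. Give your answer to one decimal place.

N = 11.
Strictly below 1.8: 2. Equal to 1.8: 1.
PR = 2/11 × 100 = 18.2

18.2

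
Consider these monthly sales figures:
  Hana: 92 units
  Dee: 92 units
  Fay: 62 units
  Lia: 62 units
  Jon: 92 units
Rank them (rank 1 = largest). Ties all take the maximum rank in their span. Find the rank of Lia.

5

Sorted (descending): 92, 92, 92, 62, 62
The 3 values of 92 occupy positions 1–3 → each gets rank 3.
The 2 values of 62 occupy positions 4–5 → each gets rank 5.
Lia has value 62 units → rank 5.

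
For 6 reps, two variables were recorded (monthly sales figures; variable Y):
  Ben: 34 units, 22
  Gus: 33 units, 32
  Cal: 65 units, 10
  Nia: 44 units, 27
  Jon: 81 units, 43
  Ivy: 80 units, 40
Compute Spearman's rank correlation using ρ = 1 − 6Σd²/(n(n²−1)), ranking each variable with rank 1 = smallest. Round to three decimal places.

0.486

Ranks of variable 1: 2, 1, 4, 3, 6, 5
Ranks of variable 2: 2, 4, 1, 3, 6, 5
d = r₁ − r₂: 0, -3, 3, 0, 0, 0
d²: 0, 9, 9, 0, 0, 0; Σd² = 18
ρ = 1 − 6·18/(6·35) = 1 − 108/210 = 0.486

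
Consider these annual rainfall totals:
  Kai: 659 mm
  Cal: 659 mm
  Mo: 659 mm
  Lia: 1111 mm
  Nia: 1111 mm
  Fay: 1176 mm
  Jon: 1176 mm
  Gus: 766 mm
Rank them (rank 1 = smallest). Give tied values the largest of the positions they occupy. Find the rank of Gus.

4

Sorted (ascending): 659, 659, 659, 766, 1111, 1111, 1176, 1176
The 3 values of 659 occupy positions 1–3 → each gets rank 3.
The 2 values of 1111 occupy positions 5–6 → each gets rank 6.
The 2 values of 1176 occupy positions 7–8 → each gets rank 8.
Gus has value 766 mm → rank 4.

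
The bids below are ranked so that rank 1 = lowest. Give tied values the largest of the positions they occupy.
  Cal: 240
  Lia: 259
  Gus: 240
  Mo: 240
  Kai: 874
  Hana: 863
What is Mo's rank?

Sorted (ascending): 240, 240, 240, 259, 863, 874
The 3 values of 240 occupy positions 1–3 → each gets rank 3.
Mo has value 240 → rank 3.

3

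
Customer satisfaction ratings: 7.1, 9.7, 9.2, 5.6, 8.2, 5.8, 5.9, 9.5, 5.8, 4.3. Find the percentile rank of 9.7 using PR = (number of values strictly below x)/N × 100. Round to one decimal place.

N = 10.
Strictly below 9.7: 9. Equal to 9.7: 1.
PR = 9/10 × 100 = 90.0

90.0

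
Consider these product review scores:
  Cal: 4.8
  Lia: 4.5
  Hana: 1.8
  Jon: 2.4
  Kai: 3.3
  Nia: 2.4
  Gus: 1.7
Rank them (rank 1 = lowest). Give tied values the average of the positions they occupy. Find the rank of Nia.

3.5

Sorted (ascending): 1.7, 1.8, 2.4, 2.4, 3.3, 4.5, 4.8
The 2 values of 2.4 occupy positions 3–4 → average rank (3+4)/2 = 3.5.
Nia has value 2.4 → rank 3.5.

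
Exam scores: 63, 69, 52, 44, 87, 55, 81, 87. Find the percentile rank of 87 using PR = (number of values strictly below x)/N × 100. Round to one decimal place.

75.0

N = 8.
Strictly below 87: 6. Equal to 87: 2.
PR = 6/8 × 100 = 75.0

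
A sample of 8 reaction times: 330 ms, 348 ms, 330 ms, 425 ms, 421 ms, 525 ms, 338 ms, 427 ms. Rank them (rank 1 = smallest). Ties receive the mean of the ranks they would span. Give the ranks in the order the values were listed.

1.5, 4, 1.5, 6, 5, 8, 3, 7

Sorted (ascending): 330, 330, 338, 348, 421, 425, 427, 525
The 2 values of 330 occupy positions 1–2 → average rank (1+2)/2 = 1.5.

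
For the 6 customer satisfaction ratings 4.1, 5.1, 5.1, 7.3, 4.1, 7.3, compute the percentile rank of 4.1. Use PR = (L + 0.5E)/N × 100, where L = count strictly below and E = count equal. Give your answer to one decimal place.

N = 6.
Strictly below 4.1: 0. Equal to 4.1: 2.
PR = (0 + 0.5·2)/6 × 100 = 16.7

16.7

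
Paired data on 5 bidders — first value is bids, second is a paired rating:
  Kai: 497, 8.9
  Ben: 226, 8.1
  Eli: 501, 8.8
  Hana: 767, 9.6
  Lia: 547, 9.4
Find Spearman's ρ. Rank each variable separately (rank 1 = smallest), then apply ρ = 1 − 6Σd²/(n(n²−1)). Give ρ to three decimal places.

Ranks of variable 1: 2, 1, 3, 5, 4
Ranks of variable 2: 3, 1, 2, 5, 4
d = r₁ − r₂: -1, 0, 1, 0, 0
d²: 1, 0, 1, 0, 0; Σd² = 2
ρ = 1 − 6·2/(5·24) = 1 − 12/120 = 0.900

0.900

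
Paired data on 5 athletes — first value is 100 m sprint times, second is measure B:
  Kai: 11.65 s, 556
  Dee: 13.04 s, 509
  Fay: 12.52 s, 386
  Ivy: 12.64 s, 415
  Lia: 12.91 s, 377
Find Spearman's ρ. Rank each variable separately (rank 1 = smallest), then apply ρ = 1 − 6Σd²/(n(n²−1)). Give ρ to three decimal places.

Ranks of variable 1: 1, 5, 2, 3, 4
Ranks of variable 2: 5, 4, 2, 3, 1
d = r₁ − r₂: -4, 1, 0, 0, 3
d²: 16, 1, 0, 0, 9; Σd² = 26
ρ = 1 − 6·26/(5·24) = 1 − 156/120 = -0.300

-0.300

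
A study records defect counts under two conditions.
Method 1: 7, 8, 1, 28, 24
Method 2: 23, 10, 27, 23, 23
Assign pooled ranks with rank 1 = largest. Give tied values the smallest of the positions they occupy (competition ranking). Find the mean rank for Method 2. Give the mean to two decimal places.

Sorted (descending): 28, 27, 24, 23, 23, 23, 10, 8, 7, 1
The 3 values of 23 occupy positions 4–6 → each gets rank 4.
Method 2 values → pooled ranks: 23→4, 10→7, 27→2, 23→4, 23→4
Mean rank = (4 + 7 + 2 + 4 + 4) / 5 = 4.20

4.20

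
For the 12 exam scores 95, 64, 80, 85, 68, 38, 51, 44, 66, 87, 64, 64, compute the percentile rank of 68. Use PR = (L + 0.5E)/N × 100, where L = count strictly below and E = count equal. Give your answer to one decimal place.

N = 12.
Strictly below 68: 7. Equal to 68: 1.
PR = (7 + 0.5·1)/12 × 100 = 62.5

62.5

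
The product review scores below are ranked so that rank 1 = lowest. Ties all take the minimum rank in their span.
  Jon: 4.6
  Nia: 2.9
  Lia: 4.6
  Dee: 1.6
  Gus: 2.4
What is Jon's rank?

Sorted (ascending): 1.6, 2.4, 2.9, 4.6, 4.6
The 2 values of 4.6 occupy positions 4–5 → each gets rank 4.
Jon has value 4.6 → rank 4.

4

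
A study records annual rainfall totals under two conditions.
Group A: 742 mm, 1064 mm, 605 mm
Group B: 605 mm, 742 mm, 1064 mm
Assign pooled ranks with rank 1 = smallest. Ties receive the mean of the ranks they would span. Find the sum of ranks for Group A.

10.5

Sorted (ascending): 605, 605, 742, 742, 1064, 1064
The 2 values of 605 occupy positions 1–2 → average rank (1+2)/2 = 1.5.
The 2 values of 742 occupy positions 3–4 → average rank (3+4)/2 = 3.5.
The 2 values of 1064 occupy positions 5–6 → average rank (5+6)/2 = 5.5.
Group A values → pooled ranks: 742→3.5, 1064→5.5, 605→1.5
Rank sum = 3.5 + 5.5 + 1.5 = 10.5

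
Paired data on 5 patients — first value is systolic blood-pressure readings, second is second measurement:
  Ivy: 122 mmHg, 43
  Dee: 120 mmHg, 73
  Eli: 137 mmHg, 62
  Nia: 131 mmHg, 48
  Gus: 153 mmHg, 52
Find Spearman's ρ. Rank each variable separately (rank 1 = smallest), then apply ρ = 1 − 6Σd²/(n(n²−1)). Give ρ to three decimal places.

Ranks of variable 1: 2, 1, 4, 3, 5
Ranks of variable 2: 1, 5, 4, 2, 3
d = r₁ − r₂: 1, -4, 0, 1, 2
d²: 1, 16, 0, 1, 4; Σd² = 22
ρ = 1 − 6·22/(5·24) = 1 − 132/120 = -0.100

-0.100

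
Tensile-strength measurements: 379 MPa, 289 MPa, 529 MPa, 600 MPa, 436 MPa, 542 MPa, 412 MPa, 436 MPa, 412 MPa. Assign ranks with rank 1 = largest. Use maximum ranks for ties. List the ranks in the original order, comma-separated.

Sorted (descending): 600, 542, 529, 436, 436, 412, 412, 379, 289
The 2 values of 436 occupy positions 4–5 → each gets rank 5.
The 2 values of 412 occupy positions 6–7 → each gets rank 7.

8, 9, 3, 1, 5, 2, 7, 5, 7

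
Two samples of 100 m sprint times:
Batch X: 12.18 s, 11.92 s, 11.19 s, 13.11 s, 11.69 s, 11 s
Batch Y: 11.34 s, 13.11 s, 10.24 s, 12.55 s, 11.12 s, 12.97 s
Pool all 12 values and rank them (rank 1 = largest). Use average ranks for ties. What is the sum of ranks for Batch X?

39.5

Sorted (descending): 13.11, 13.11, 12.97, 12.55, 12.18, 11.92, 11.69, 11.34, 11.19, 11.12, 11, 10.24
The 2 values of 13.11 occupy positions 1–2 → average rank (1+2)/2 = 1.5.
Batch X values → pooled ranks: 12.18→5, 11.92→6, 11.19→9, 13.11→1.5, 11.69→7, 11→11
Rank sum = 5 + 6 + 9 + 1.5 + 7 + 11 = 39.5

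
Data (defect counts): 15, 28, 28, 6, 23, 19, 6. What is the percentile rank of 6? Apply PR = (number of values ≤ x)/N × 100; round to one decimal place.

N = 7.
Strictly below 6: 0. Equal to 6: 2.
PR = 2/7 × 100 = 28.6

28.6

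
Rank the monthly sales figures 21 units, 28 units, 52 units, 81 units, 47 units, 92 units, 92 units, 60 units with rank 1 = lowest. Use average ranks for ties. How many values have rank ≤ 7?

6

Sorted (ascending): 21, 28, 47, 52, 60, 81, 92, 92
The 2 values of 92 occupy positions 7–8 → average rank (7+8)/2 = 7.5.
Ranks ≤ 7: {1, 2, 3, 4, 5, 6} → 6 values.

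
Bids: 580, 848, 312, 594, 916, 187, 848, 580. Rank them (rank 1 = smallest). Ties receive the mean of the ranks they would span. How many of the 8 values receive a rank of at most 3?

Sorted (ascending): 187, 312, 580, 580, 594, 848, 848, 916
The 2 values of 580 occupy positions 3–4 → average rank (3+4)/2 = 3.5.
The 2 values of 848 occupy positions 6–7 → average rank (6+7)/2 = 6.5.
Ranks ≤ 3: {1, 2} → 2 values.

2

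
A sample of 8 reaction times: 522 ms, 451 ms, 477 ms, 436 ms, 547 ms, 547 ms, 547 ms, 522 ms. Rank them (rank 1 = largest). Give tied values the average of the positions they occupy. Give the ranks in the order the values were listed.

4.5, 7, 6, 8, 2, 2, 2, 4.5

Sorted (descending): 547, 547, 547, 522, 522, 477, 451, 436
The 3 values of 547 occupy positions 1–3 → average rank 2.
The 2 values of 522 occupy positions 4–5 → average rank (4+5)/2 = 4.5.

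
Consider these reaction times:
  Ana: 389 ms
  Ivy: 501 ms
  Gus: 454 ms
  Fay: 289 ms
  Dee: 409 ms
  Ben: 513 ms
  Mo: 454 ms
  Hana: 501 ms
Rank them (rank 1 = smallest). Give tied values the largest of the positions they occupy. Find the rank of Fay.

1

Sorted (ascending): 289, 389, 409, 454, 454, 501, 501, 513
The 2 values of 454 occupy positions 4–5 → each gets rank 5.
The 2 values of 501 occupy positions 6–7 → each gets rank 7.
Fay has value 289 ms → rank 1.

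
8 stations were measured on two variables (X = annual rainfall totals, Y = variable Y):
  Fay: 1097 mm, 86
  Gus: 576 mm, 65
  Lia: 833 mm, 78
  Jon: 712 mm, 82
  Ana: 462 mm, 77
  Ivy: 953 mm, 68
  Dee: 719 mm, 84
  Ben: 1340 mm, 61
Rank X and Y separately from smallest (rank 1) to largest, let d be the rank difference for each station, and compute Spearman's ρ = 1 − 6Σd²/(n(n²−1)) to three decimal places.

-0.024

Ranks of variable 1: 7, 2, 5, 3, 1, 6, 4, 8
Ranks of variable 2: 8, 2, 5, 6, 4, 3, 7, 1
d = r₁ − r₂: -1, 0, 0, -3, -3, 3, -3, 7
d²: 1, 0, 0, 9, 9, 9, 9, 49; Σd² = 86
ρ = 1 − 6·86/(8·63) = 1 − 516/504 = -0.024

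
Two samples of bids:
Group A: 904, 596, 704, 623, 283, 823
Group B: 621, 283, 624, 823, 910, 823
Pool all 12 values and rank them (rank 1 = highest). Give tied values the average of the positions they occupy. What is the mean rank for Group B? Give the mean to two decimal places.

Sorted (descending): 910, 904, 823, 823, 823, 704, 624, 623, 621, 596, 283, 283
The 3 values of 823 occupy positions 3–5 → average rank 4.
The 2 values of 283 occupy positions 11–12 → average rank (11+12)/2 = 11.5.
Group B values → pooled ranks: 621→9, 283→11.5, 624→7, 823→4, 910→1, 823→4
Mean rank = (9 + 11.5 + 7 + 4 + 1 + 4) / 6 = 6.08

6.08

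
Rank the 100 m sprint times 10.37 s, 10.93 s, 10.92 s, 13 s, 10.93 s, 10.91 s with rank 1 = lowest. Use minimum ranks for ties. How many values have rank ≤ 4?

5

Sorted (ascending): 10.37, 10.91, 10.92, 10.93, 10.93, 13
The 2 values of 10.93 occupy positions 4–5 → each gets rank 4.
Ranks ≤ 4: {1, 2, 3, 4, 4} → 5 values.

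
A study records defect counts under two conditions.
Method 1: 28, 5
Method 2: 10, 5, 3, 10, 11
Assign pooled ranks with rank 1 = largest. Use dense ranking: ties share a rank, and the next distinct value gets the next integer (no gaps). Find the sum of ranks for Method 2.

17

Sorted (descending): 28, 11, 10, 10, 5, 5, 3
The 2 values of 10 share dense rank 3.
The 2 values of 5 share dense rank 4.
Remaining distinct values take the next consecutive integers.
Method 2 values → pooled ranks: 10→3, 5→4, 3→5, 10→3, 11→2
Rank sum = 3 + 4 + 5 + 3 + 2 = 17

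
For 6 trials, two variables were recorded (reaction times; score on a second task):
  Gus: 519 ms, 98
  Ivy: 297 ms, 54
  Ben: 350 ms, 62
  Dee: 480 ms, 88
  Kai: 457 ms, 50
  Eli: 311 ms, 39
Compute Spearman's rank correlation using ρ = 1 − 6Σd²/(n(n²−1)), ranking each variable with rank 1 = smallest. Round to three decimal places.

Ranks of variable 1: 6, 1, 3, 5, 4, 2
Ranks of variable 2: 6, 3, 4, 5, 2, 1
d = r₁ − r₂: 0, -2, -1, 0, 2, 1
d²: 0, 4, 1, 0, 4, 1; Σd² = 10
ρ = 1 − 6·10/(6·35) = 1 − 60/210 = 0.714

0.714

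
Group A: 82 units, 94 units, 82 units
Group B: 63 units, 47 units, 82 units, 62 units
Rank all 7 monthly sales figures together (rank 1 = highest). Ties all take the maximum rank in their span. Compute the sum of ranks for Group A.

9

Sorted (descending): 94, 82, 82, 82, 63, 62, 47
The 3 values of 82 occupy positions 2–4 → each gets rank 4.
Group A values → pooled ranks: 82→4, 94→1, 82→4
Rank sum = 4 + 1 + 4 = 9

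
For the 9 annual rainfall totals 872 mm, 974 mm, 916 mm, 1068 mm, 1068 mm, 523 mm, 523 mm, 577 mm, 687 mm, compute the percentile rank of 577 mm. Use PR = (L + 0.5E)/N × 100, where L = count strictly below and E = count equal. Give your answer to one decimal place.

N = 9.
Strictly below 577: 2. Equal to 577: 1.
PR = (2 + 0.5·1)/9 × 100 = 27.8

27.8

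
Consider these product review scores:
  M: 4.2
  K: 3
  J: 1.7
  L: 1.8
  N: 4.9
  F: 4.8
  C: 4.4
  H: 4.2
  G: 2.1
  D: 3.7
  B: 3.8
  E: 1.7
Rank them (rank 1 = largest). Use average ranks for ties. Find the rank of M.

Sorted (descending): 4.9, 4.8, 4.4, 4.2, 4.2, 3.8, 3.7, 3, 2.1, 1.8, 1.7, 1.7
The 2 values of 4.2 occupy positions 4–5 → average rank (4+5)/2 = 4.5.
The 2 values of 1.7 occupy positions 11–12 → average rank (11+12)/2 = 11.5.
M has value 4.2 → rank 4.5.

4.5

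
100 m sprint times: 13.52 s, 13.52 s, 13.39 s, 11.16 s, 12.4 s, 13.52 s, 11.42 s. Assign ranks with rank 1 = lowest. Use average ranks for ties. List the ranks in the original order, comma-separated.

Sorted (ascending): 11.16, 11.42, 12.4, 13.39, 13.52, 13.52, 13.52
The 3 values of 13.52 occupy positions 5–7 → average rank 6.

6, 6, 4, 1, 3, 6, 2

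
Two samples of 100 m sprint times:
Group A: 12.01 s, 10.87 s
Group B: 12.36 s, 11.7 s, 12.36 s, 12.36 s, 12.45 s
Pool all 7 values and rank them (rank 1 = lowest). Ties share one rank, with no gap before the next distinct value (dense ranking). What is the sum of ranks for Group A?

4

Sorted (ascending): 10.87, 11.7, 12.01, 12.36, 12.36, 12.36, 12.45
The 3 values of 12.36 share dense rank 4.
Remaining distinct values take the next consecutive integers.
Group A values → pooled ranks: 12.01→3, 10.87→1
Rank sum = 3 + 1 = 4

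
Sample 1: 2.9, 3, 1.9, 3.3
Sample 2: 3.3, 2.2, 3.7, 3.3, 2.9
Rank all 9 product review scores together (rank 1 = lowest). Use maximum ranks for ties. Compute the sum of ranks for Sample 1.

18

Sorted (ascending): 1.9, 2.2, 2.9, 2.9, 3, 3.3, 3.3, 3.3, 3.7
The 2 values of 2.9 occupy positions 3–4 → each gets rank 4.
The 3 values of 3.3 occupy positions 6–8 → each gets rank 8.
Sample 1 values → pooled ranks: 2.9→4, 3→5, 1.9→1, 3.3→8
Rank sum = 4 + 5 + 1 + 8 = 18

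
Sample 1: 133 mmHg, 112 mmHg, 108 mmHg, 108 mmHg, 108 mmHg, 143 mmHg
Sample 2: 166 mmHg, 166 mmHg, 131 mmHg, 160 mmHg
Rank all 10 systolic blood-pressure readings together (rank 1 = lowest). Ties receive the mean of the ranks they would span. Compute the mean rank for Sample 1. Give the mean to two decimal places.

Sorted (ascending): 108, 108, 108, 112, 131, 133, 143, 160, 166, 166
The 3 values of 108 occupy positions 1–3 → average rank 2.
The 2 values of 166 occupy positions 9–10 → average rank (9+10)/2 = 9.5.
Sample 1 values → pooled ranks: 133→6, 112→4, 108→2, 108→2, 108→2, 143→7
Mean rank = (6 + 4 + 2 + 2 + 2 + 7) / 6 = 3.83

3.83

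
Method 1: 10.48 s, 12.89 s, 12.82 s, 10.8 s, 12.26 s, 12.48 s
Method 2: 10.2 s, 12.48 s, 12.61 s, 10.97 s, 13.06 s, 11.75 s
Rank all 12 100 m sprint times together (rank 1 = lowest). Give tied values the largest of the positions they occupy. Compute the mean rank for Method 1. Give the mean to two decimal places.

Sorted (ascending): 10.2, 10.48, 10.8, 10.97, 11.75, 12.26, 12.48, 12.48, 12.61, 12.82, 12.89, 13.06
The 2 values of 12.48 occupy positions 7–8 → each gets rank 8.
Method 1 values → pooled ranks: 10.48→2, 12.89→11, 12.82→10, 10.8→3, 12.26→6, 12.48→8
Mean rank = (2 + 11 + 10 + 3 + 6 + 8) / 6 = 6.67

6.67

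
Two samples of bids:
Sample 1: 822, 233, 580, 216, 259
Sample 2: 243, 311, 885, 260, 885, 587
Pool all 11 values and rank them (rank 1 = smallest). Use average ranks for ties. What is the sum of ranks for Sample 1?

Sorted (ascending): 216, 233, 243, 259, 260, 311, 580, 587, 822, 885, 885
The 2 values of 885 occupy positions 10–11 → average rank (10+11)/2 = 10.5.
Sample 1 values → pooled ranks: 822→9, 233→2, 580→7, 216→1, 259→4
Rank sum = 9 + 2 + 7 + 1 + 4 = 23

23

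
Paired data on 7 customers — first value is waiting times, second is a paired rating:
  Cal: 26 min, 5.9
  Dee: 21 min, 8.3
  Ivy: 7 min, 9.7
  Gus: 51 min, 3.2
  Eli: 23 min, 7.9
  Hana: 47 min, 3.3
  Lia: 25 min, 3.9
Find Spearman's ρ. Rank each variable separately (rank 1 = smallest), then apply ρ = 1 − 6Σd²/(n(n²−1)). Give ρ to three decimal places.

-0.964

Ranks of variable 1: 5, 2, 1, 7, 3, 6, 4
Ranks of variable 2: 4, 6, 7, 1, 5, 2, 3
d = r₁ − r₂: 1, -4, -6, 6, -2, 4, 1
d²: 1, 16, 36, 36, 4, 16, 1; Σd² = 110
ρ = 1 − 6·110/(7·48) = 1 − 660/336 = -0.964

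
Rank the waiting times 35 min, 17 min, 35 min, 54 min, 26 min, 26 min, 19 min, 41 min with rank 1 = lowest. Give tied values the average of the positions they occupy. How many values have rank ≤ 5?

Sorted (ascending): 17, 19, 26, 26, 35, 35, 41, 54
The 2 values of 26 occupy positions 3–4 → average rank (3+4)/2 = 3.5.
The 2 values of 35 occupy positions 5–6 → average rank (5+6)/2 = 5.5.
Ranks ≤ 5: {1, 2, 3.5, 3.5} → 4 values.

4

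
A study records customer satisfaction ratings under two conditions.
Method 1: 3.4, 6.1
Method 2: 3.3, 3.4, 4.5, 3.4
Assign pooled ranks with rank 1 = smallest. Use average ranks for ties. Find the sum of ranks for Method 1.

Sorted (ascending): 3.3, 3.4, 3.4, 3.4, 4.5, 6.1
The 3 values of 3.4 occupy positions 2–4 → average rank 3.
Method 1 values → pooled ranks: 3.4→3, 6.1→6
Rank sum = 3 + 6 = 9

9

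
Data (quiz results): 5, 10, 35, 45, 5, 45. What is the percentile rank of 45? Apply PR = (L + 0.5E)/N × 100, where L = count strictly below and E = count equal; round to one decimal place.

N = 6.
Strictly below 45: 4. Equal to 45: 2.
PR = (4 + 0.5·2)/6 × 100 = 83.3

83.3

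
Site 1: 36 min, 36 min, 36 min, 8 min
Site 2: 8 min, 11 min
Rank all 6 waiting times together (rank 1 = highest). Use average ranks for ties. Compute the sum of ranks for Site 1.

11.5

Sorted (descending): 36, 36, 36, 11, 8, 8
The 3 values of 36 occupy positions 1–3 → average rank 2.
The 2 values of 8 occupy positions 5–6 → average rank (5+6)/2 = 5.5.
Site 1 values → pooled ranks: 36→2, 36→2, 36→2, 8→5.5
Rank sum = 2 + 2 + 2 + 5.5 = 11.5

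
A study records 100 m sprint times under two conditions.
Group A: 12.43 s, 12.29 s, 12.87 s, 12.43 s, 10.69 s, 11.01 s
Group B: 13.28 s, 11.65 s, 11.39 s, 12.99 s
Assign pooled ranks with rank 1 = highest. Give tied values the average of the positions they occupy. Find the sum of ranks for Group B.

18

Sorted (descending): 13.28, 12.99, 12.87, 12.43, 12.43, 12.29, 11.65, 11.39, 11.01, 10.69
The 2 values of 12.43 occupy positions 4–5 → average rank (4+5)/2 = 4.5.
Group B values → pooled ranks: 13.28→1, 11.65→7, 11.39→8, 12.99→2
Rank sum = 1 + 7 + 8 + 2 = 18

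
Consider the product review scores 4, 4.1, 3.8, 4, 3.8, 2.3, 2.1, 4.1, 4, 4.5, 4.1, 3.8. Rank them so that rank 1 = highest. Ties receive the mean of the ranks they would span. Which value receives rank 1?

4.5

Sorted (descending): 4.5, 4.1, 4.1, 4.1, 4, 4, 4, 3.8, 3.8, 3.8, 2.3, 2.1
The 3 values of 4.1 occupy positions 2–4 → average rank 3.
The 3 values of 4 occupy positions 5–7 → average rank 6.
The 3 values of 3.8 occupy positions 8–10 → average rank 9.
Rank 1 → value 4.5.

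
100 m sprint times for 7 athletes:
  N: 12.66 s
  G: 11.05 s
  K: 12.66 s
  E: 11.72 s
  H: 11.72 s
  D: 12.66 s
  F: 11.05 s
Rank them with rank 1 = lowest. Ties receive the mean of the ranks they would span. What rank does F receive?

Sorted (ascending): 11.05, 11.05, 11.72, 11.72, 12.66, 12.66, 12.66
The 2 values of 11.05 occupy positions 1–2 → average rank (1+2)/2 = 1.5.
The 2 values of 11.72 occupy positions 3–4 → average rank (3+4)/2 = 3.5.
The 3 values of 12.66 occupy positions 5–7 → average rank 6.
F has value 11.05 s → rank 1.5.

1.5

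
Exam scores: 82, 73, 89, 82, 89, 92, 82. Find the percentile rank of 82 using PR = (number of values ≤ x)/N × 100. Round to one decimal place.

57.1

N = 7.
Strictly below 82: 1. Equal to 82: 3.
PR = 4/7 × 100 = 57.1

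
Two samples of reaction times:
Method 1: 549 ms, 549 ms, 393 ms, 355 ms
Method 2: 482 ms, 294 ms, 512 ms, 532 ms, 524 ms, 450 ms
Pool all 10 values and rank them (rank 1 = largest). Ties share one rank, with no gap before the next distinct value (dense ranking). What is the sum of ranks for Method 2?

Sorted (descending): 549, 549, 532, 524, 512, 482, 450, 393, 355, 294
The 2 values of 549 share dense rank 1.
Remaining distinct values take the next consecutive integers.
Method 2 values → pooled ranks: 482→5, 294→9, 512→4, 532→2, 524→3, 450→6
Rank sum = 5 + 9 + 4 + 2 + 3 + 6 = 29

29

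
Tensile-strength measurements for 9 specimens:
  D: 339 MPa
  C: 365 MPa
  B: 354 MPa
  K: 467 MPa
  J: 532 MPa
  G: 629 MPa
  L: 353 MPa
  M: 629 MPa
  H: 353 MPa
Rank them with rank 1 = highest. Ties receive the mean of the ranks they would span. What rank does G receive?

Sorted (descending): 629, 629, 532, 467, 365, 354, 353, 353, 339
The 2 values of 629 occupy positions 1–2 → average rank (1+2)/2 = 1.5.
The 2 values of 353 occupy positions 7–8 → average rank (7+8)/2 = 7.5.
G has value 629 MPa → rank 1.5.

1.5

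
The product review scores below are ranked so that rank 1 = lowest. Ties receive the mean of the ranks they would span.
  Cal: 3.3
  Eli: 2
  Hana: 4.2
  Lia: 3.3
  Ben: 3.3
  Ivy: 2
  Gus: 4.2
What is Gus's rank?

Sorted (ascending): 2, 2, 3.3, 3.3, 3.3, 4.2, 4.2
The 2 values of 2 occupy positions 1–2 → average rank (1+2)/2 = 1.5.
The 3 values of 3.3 occupy positions 3–5 → average rank 4.
The 2 values of 4.2 occupy positions 6–7 → average rank (6+7)/2 = 6.5.
Gus has value 4.2 → rank 6.5.

6.5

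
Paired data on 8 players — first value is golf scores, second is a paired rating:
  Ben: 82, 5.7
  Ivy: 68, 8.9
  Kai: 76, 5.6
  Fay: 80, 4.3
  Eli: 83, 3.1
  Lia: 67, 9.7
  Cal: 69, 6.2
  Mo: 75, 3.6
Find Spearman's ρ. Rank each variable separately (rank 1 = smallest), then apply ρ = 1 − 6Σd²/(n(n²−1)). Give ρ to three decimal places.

-0.786

Ranks of variable 1: 7, 2, 5, 6, 8, 1, 3, 4
Ranks of variable 2: 5, 7, 4, 3, 1, 8, 6, 2
d = r₁ − r₂: 2, -5, 1, 3, 7, -7, -3, 2
d²: 4, 25, 1, 9, 49, 49, 9, 4; Σd² = 150
ρ = 1 − 6·150/(8·63) = 1 − 900/504 = -0.786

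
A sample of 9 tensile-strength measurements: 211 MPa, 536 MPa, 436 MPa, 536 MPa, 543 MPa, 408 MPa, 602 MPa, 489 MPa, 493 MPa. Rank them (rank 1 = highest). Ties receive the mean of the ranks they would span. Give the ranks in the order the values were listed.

9, 3.5, 7, 3.5, 2, 8, 1, 6, 5

Sorted (descending): 602, 543, 536, 536, 493, 489, 436, 408, 211
The 2 values of 536 occupy positions 3–4 → average rank (3+4)/2 = 3.5.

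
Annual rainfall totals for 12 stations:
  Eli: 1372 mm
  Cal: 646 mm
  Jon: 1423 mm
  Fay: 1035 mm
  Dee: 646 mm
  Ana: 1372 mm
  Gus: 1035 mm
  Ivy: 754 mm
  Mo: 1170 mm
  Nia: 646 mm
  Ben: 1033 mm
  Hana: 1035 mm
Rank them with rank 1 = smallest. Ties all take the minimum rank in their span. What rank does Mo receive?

Sorted (ascending): 646, 646, 646, 754, 1033, 1035, 1035, 1035, 1170, 1372, 1372, 1423
The 3 values of 646 occupy positions 1–3 → each gets rank 1.
The 3 values of 1035 occupy positions 6–8 → each gets rank 6.
The 2 values of 1372 occupy positions 10–11 → each gets rank 10.
Mo has value 1170 mm → rank 9.

9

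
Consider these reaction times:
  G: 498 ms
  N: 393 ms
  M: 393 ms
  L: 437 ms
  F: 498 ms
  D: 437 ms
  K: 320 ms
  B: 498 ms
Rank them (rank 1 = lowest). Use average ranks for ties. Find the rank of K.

Sorted (ascending): 320, 393, 393, 437, 437, 498, 498, 498
The 2 values of 393 occupy positions 2–3 → average rank (2+3)/2 = 2.5.
The 2 values of 437 occupy positions 4–5 → average rank (4+5)/2 = 4.5.
The 3 values of 498 occupy positions 6–8 → average rank 7.
K has value 320 ms → rank 1.

1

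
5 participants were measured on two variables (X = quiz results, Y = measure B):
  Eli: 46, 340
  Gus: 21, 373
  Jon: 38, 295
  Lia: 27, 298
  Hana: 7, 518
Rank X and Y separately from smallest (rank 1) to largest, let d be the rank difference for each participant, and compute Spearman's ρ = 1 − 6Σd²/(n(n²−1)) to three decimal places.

Ranks of variable 1: 5, 2, 4, 3, 1
Ranks of variable 2: 3, 4, 1, 2, 5
d = r₁ − r₂: 2, -2, 3, 1, -4
d²: 4, 4, 9, 1, 16; Σd² = 34
ρ = 1 − 6·34/(5·24) = 1 − 204/120 = -0.700

-0.700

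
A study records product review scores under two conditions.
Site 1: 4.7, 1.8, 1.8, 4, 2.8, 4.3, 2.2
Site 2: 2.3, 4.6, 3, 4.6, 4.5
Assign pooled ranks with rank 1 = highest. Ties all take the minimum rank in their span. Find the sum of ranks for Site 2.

24

Sorted (descending): 4.7, 4.6, 4.6, 4.5, 4.3, 4, 3, 2.8, 2.3, 2.2, 1.8, 1.8
The 2 values of 4.6 occupy positions 2–3 → each gets rank 2.
The 2 values of 1.8 occupy positions 11–12 → each gets rank 11.
Site 2 values → pooled ranks: 2.3→9, 4.6→2, 3→7, 4.6→2, 4.5→4
Rank sum = 9 + 2 + 7 + 2 + 4 = 24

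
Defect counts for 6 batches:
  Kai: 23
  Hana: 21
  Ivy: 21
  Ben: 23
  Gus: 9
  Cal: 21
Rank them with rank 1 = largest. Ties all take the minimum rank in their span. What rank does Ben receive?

1

Sorted (descending): 23, 23, 21, 21, 21, 9
The 2 values of 23 occupy positions 1–2 → each gets rank 1.
The 3 values of 21 occupy positions 3–5 → each gets rank 3.
Ben has value 23 → rank 1.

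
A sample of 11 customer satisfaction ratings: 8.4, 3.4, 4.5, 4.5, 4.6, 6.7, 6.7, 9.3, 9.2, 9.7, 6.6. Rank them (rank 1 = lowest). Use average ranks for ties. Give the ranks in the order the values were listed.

8, 1, 2.5, 2.5, 4, 6.5, 6.5, 10, 9, 11, 5

Sorted (ascending): 3.4, 4.5, 4.5, 4.6, 6.6, 6.7, 6.7, 8.4, 9.2, 9.3, 9.7
The 2 values of 4.5 occupy positions 2–3 → average rank (2+3)/2 = 2.5.
The 2 values of 6.7 occupy positions 6–7 → average rank (6+7)/2 = 6.5.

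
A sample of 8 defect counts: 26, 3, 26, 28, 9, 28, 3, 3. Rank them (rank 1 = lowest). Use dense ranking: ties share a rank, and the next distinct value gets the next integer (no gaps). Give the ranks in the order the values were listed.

Sorted (ascending): 3, 3, 3, 9, 26, 26, 28, 28
The 3 values of 3 share dense rank 1.
The 2 values of 26 share dense rank 3.
The 2 values of 28 share dense rank 4.
Remaining distinct values take the next consecutive integers.

3, 1, 3, 4, 2, 4, 1, 1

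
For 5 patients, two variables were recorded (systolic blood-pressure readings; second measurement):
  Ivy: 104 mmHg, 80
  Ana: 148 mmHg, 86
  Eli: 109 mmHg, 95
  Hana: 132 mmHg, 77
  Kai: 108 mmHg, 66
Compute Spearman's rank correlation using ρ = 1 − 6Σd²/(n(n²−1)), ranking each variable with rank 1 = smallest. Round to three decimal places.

Ranks of variable 1: 1, 5, 3, 4, 2
Ranks of variable 2: 3, 4, 5, 2, 1
d = r₁ − r₂: -2, 1, -2, 2, 1
d²: 4, 1, 4, 4, 1; Σd² = 14
ρ = 1 − 6·14/(5·24) = 1 − 84/120 = 0.300

0.300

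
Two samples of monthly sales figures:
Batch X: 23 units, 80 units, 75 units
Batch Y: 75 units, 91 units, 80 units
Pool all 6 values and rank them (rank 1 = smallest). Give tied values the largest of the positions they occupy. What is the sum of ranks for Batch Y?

Sorted (ascending): 23, 75, 75, 80, 80, 91
The 2 values of 75 occupy positions 2–3 → each gets rank 3.
The 2 values of 80 occupy positions 4–5 → each gets rank 5.
Batch Y values → pooled ranks: 75→3, 91→6, 80→5
Rank sum = 3 + 6 + 5 = 14

14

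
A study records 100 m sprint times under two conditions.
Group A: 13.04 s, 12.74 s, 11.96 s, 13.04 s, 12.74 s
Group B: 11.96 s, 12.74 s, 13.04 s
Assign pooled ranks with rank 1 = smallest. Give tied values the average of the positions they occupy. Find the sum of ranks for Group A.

Sorted (ascending): 11.96, 11.96, 12.74, 12.74, 12.74, 13.04, 13.04, 13.04
The 2 values of 11.96 occupy positions 1–2 → average rank (1+2)/2 = 1.5.
The 3 values of 12.74 occupy positions 3–5 → average rank 4.
The 3 values of 13.04 occupy positions 6–8 → average rank 7.
Group A values → pooled ranks: 13.04→7, 12.74→4, 11.96→1.5, 13.04→7, 12.74→4
Rank sum = 7 + 4 + 1.5 + 7 + 4 = 23.5

23.5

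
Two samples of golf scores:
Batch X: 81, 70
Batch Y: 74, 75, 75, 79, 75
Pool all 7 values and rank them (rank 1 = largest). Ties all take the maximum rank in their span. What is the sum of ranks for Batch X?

8

Sorted (descending): 81, 79, 75, 75, 75, 74, 70
The 3 values of 75 occupy positions 3–5 → each gets rank 5.
Batch X values → pooled ranks: 81→1, 70→7
Rank sum = 1 + 7 = 8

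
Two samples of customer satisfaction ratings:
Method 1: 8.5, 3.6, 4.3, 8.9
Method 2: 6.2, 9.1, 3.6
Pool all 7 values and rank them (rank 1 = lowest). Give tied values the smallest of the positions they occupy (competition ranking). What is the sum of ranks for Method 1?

Sorted (ascending): 3.6, 3.6, 4.3, 6.2, 8.5, 8.9, 9.1
The 2 values of 3.6 occupy positions 1–2 → each gets rank 1.
Method 1 values → pooled ranks: 8.5→5, 3.6→1, 4.3→3, 8.9→6
Rank sum = 5 + 1 + 3 + 6 = 15

15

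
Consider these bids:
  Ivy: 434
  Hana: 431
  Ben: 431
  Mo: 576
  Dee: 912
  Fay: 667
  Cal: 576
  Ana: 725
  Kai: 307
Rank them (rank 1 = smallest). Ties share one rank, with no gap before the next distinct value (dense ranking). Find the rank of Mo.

4

Sorted (ascending): 307, 431, 431, 434, 576, 576, 667, 725, 912
The 2 values of 431 share dense rank 2.
The 2 values of 576 share dense rank 4.
Remaining distinct values take the next consecutive integers.
Mo has value 576 → rank 4.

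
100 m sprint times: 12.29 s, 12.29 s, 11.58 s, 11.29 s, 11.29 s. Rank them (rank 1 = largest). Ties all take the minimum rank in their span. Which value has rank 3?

11.58

Sorted (descending): 12.29, 12.29, 11.58, 11.29, 11.29
The 2 values of 12.29 occupy positions 1–2 → each gets rank 1.
The 2 values of 11.29 occupy positions 4–5 → each gets rank 4.
Rank 3 → value 11.58.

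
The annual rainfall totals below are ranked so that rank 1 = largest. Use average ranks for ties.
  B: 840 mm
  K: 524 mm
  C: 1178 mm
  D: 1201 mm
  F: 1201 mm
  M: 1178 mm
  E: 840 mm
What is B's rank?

5.5

Sorted (descending): 1201, 1201, 1178, 1178, 840, 840, 524
The 2 values of 1201 occupy positions 1–2 → average rank (1+2)/2 = 1.5.
The 2 values of 1178 occupy positions 3–4 → average rank (3+4)/2 = 3.5.
The 2 values of 840 occupy positions 5–6 → average rank (5+6)/2 = 5.5.
B has value 840 mm → rank 5.5.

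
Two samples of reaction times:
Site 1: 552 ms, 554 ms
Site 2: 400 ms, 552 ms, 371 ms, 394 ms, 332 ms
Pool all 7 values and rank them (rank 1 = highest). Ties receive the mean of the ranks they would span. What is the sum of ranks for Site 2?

24.5

Sorted (descending): 554, 552, 552, 400, 394, 371, 332
The 2 values of 552 occupy positions 2–3 → average rank (2+3)/2 = 2.5.
Site 2 values → pooled ranks: 400→4, 552→2.5, 371→6, 394→5, 332→7
Rank sum = 4 + 2.5 + 6 + 5 + 7 = 24.5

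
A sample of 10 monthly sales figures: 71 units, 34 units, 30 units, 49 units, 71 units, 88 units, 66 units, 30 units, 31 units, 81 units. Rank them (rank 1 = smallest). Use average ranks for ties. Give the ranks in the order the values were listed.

7.5, 4, 1.5, 5, 7.5, 10, 6, 1.5, 3, 9

Sorted (ascending): 30, 30, 31, 34, 49, 66, 71, 71, 81, 88
The 2 values of 30 occupy positions 1–2 → average rank (1+2)/2 = 1.5.
The 2 values of 71 occupy positions 7–8 → average rank (7+8)/2 = 7.5.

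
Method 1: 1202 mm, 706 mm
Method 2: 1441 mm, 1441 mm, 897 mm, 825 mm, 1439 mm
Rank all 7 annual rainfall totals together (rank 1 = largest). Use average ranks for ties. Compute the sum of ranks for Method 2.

17

Sorted (descending): 1441, 1441, 1439, 1202, 897, 825, 706
The 2 values of 1441 occupy positions 1–2 → average rank (1+2)/2 = 1.5.
Method 2 values → pooled ranks: 1441→1.5, 1441→1.5, 897→5, 825→6, 1439→3
Rank sum = 1.5 + 1.5 + 5 + 6 + 3 = 17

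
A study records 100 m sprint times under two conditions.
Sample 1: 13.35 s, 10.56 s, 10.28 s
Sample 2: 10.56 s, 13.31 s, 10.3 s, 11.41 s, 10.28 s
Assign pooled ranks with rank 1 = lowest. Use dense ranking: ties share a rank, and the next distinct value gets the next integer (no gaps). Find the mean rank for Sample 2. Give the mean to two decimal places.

Sorted (ascending): 10.28, 10.28, 10.3, 10.56, 10.56, 11.41, 13.31, 13.35
The 2 values of 10.28 share dense rank 1.
The 2 values of 10.56 share dense rank 3.
Remaining distinct values take the next consecutive integers.
Sample 2 values → pooled ranks: 10.56→3, 13.31→5, 10.3→2, 11.41→4, 10.28→1
Mean rank = (3 + 5 + 2 + 4 + 1) / 5 = 3.00

3.00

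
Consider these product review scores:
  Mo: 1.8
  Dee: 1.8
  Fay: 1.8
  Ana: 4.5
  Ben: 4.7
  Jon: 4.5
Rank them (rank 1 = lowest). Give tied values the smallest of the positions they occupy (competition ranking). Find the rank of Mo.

1

Sorted (ascending): 1.8, 1.8, 1.8, 4.5, 4.5, 4.7
The 3 values of 1.8 occupy positions 1–3 → each gets rank 1.
The 2 values of 4.5 occupy positions 4–5 → each gets rank 4.
Mo has value 1.8 → rank 1.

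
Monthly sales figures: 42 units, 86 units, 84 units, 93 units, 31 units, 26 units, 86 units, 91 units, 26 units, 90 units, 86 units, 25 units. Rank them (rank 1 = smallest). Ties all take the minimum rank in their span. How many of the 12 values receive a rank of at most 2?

Sorted (ascending): 25, 26, 26, 31, 42, 84, 86, 86, 86, 90, 91, 93
The 2 values of 26 occupy positions 2–3 → each gets rank 2.
The 3 values of 86 occupy positions 7–9 → each gets rank 7.
Ranks ≤ 2: {1, 2, 2} → 3 values.

3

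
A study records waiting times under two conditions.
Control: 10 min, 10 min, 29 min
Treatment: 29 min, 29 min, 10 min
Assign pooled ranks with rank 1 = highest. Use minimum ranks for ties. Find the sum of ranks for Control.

Sorted (descending): 29, 29, 29, 10, 10, 10
The 3 values of 29 occupy positions 1–3 → each gets rank 1.
The 3 values of 10 occupy positions 4–6 → each gets rank 4.
Control values → pooled ranks: 10→4, 10→4, 29→1
Rank sum = 4 + 4 + 1 = 9

9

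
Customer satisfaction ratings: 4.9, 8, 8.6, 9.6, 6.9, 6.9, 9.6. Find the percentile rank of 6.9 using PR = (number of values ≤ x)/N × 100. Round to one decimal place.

42.9

N = 7.
Strictly below 6.9: 1. Equal to 6.9: 2.
PR = 3/7 × 100 = 42.9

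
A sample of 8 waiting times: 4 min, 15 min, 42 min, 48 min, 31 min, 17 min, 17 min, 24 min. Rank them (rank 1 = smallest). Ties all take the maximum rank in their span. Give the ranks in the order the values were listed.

Sorted (ascending): 4, 15, 17, 17, 24, 31, 42, 48
The 2 values of 17 occupy positions 3–4 → each gets rank 4.

1, 2, 7, 8, 6, 4, 4, 5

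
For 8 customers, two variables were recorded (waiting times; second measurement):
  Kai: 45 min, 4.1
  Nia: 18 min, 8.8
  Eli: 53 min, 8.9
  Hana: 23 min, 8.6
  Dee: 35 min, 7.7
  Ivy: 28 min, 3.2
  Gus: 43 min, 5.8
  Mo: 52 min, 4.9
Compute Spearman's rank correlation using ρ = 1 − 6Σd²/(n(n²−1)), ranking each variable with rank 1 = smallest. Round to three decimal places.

Ranks of variable 1: 6, 1, 8, 2, 4, 3, 5, 7
Ranks of variable 2: 2, 7, 8, 6, 5, 1, 4, 3
d = r₁ − r₂: 4, -6, 0, -4, -1, 2, 1, 4
d²: 16, 36, 0, 16, 1, 4, 1, 16; Σd² = 90
ρ = 1 − 6·90/(8·63) = 1 − 540/504 = -0.071

-0.071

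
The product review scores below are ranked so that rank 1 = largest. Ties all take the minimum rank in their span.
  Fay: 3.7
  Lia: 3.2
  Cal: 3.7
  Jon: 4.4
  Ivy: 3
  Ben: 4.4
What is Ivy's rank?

6

Sorted (descending): 4.4, 4.4, 3.7, 3.7, 3.2, 3
The 2 values of 4.4 occupy positions 1–2 → each gets rank 1.
The 2 values of 3.7 occupy positions 3–4 → each gets rank 3.
Ivy has value 3 → rank 6.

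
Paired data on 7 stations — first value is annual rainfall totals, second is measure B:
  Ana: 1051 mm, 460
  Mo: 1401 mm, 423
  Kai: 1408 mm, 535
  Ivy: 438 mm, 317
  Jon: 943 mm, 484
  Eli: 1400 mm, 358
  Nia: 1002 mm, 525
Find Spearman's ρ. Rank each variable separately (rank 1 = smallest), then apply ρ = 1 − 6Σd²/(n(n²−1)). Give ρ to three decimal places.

Ranks of variable 1: 4, 6, 7, 1, 2, 5, 3
Ranks of variable 2: 4, 3, 7, 1, 5, 2, 6
d = r₁ − r₂: 0, 3, 0, 0, -3, 3, -3
d²: 0, 9, 0, 0, 9, 9, 9; Σd² = 36
ρ = 1 − 6·36/(7·48) = 1 − 216/336 = 0.357

0.357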